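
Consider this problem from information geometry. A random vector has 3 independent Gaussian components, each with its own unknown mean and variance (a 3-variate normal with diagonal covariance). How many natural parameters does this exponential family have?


Exponential family dimension calculation:
Each univariate normal has two natural parameters (mu/sigma^2 and -1/(2 sigma^2)).
With 3 independent components, dim = 2 * 3 = 6.

6


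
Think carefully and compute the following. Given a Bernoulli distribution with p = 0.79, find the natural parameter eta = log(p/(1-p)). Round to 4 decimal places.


Natural parameter for Bernoulli: eta = log(p/(1-p)).
p = 0.79, 1-p = 0.21.
p/(1-p) = 3.761905.
eta = log(3.761905) = 1.3249

1.3249


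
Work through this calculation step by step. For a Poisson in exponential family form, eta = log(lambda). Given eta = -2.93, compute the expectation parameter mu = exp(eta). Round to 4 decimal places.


Expectation parameter for Poisson exponential family:
mu = exp(eta).
eta = -2.93.
mu = exp(-2.93) = 0.0534

0.0534


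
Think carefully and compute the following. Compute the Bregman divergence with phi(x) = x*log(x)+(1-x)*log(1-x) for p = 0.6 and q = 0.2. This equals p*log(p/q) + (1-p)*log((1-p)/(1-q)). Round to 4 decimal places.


Bregman divergence with negative entropy generator:
D = p*log(p/q) + (1-p)*log((1-p)/(1-q)).
p = 0.6, q = 0.2.
p*log(p/q) = 0.6*log(0.6/0.2) = 0.659167.
(1-p)*log((1-p)/(1-q)) = 0.4*log(0.4/0.8) = -0.277259.
D = 0.659167 + -0.277259 = 0.3819

0.3819


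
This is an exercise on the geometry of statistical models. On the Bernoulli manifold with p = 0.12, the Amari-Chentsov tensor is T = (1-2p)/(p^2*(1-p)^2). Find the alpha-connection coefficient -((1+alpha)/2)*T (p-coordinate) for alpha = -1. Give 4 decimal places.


Skewness (Amari-Chentsov) tensor: T = (1-2p)/(p^2*(1-p)^2).
p = 0.12, 1-2p = 0.76, p^2 = 0.0144, (1-p)^2 = 0.7744.
T = 0.76/(0.0144 * 0.7744) = 68.153122.
In the p-coordinate, Gamma^(alpha) = Gamma^(0) - (alpha/2)*T with Gamma^(0) = (1/2)*g'(p) = -T/2,
so Gamma^(alpha) = -((1+alpha)/2)*T.
alpha = -1, -(1+alpha)/2 = 0.0.
Gamma = 0.0 * 68.153122 = 0.0000

0.0000


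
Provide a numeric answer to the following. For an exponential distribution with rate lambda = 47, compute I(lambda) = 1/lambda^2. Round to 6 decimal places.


Fisher information for exponential: I(lambda) = 1/lambda^2.
lambda = 47, lambda^2 = 2209.
I = 1/2209 = 0.000453

0.000453


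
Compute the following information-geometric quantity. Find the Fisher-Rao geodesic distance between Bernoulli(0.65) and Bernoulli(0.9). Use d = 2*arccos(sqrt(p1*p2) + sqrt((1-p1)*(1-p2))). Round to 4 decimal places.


Geodesic distance on Bernoulli manifold:
d(p1,p2) = 2*arccos(sqrt(p1*p2) + sqrt((1-p1)*(1-p2))).
sqrt(p1*p2) = sqrt(0.65*0.9) = 0.764853.
sqrt((1-p1)*(1-p2)) = sqrt(0.35*0.1) = 0.187083.
arg = 0.764853 + 0.187083 = 0.951936.
d = 2*arccos(0.951936) = 0.6226

0.6226


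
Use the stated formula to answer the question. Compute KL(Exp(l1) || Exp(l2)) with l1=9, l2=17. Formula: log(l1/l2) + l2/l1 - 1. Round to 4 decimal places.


KL divergence for exponential family:
KL = log(l1/l2) + l2/l1 - 1.
log(9/17) = -0.635989.
17/9 = 1.888889.
KL = -0.635989 + 1.888889 - 1 = 0.2529

0.2529


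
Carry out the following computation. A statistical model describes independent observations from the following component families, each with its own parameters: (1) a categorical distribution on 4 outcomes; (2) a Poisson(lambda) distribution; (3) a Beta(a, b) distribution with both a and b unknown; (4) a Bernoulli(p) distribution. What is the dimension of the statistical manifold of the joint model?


The dimension of a statistical manifold equals the number of free
(independent) real parameters of the model. For a product of independent
blocks the parameter counts add.
- categorical on 4 outcomes (probabilities sum to 1): 4-1 = 3.
- Poisson (lambda): 1.
- Beta (a, b): 2.
- Bernoulli (p): 1.
Total = 3 + 1 + 2 + 1 = 7.
Dimension = 7

7


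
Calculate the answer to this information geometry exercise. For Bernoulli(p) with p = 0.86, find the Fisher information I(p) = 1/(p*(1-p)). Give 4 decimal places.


For Bernoulli(p), Fisher information is I(p) = 1/(p*(1-p)).
p = 0.86, 1-p = 0.14.
p*(1-p) = 0.1204.
I(p) = 1/0.1204 = 8.3056

8.3056


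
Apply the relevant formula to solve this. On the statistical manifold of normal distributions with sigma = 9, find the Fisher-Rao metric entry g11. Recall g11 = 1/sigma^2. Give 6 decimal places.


For the 2-parameter normal family, the Fisher metric has:
  g11 = 1/sigma^2, g22 = 2/sigma^2.
sigma = 9, sigma^2 = 81.
g11 = 0.012346

0.012346


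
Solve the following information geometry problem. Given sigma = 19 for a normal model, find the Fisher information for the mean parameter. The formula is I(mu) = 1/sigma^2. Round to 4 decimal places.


The Fisher information for the mean of a normal distribution is I(mu) = 1/sigma^2.
sigma = 19, so sigma^2 = 361.
I(mu) = 1/361 = 0.0028

0.0028


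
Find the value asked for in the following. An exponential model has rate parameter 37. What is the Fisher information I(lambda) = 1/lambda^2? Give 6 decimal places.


Fisher information for exponential: I(lambda) = 1/lambda^2.
lambda = 37, lambda^2 = 1369.
I = 1/1369 = 0.000730

0.000730


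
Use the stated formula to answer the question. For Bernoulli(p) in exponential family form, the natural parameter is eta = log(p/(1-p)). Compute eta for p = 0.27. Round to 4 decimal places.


Natural parameter for Bernoulli: eta = log(p/(1-p)).
p = 0.27, 1-p = 0.73.
p/(1-p) = 0.369863.
eta = log(0.369863) = -0.9946

-0.9946


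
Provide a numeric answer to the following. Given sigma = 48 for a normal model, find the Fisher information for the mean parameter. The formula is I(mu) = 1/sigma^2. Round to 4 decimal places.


The Fisher information for the mean of a normal distribution is I(mu) = 1/sigma^2.
sigma = 48, so sigma^2 = 2304.
I(mu) = 1/2304 = 0.0004

0.0004


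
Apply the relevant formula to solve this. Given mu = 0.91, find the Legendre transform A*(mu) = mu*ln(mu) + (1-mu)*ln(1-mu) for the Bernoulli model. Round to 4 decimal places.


Legendre transform for Bernoulli:
A*(mu) = mu*log(mu) + (1-mu)*log(1-mu).
mu = 0.91, 1-mu = 0.09.
mu*log(mu) = 0.91*log(0.91) = -0.085823.
(1-mu)*log(1-mu) = 0.09*log(0.09) = -0.216715.
A* = -0.085823 + -0.216715 = -0.3025

-0.3025


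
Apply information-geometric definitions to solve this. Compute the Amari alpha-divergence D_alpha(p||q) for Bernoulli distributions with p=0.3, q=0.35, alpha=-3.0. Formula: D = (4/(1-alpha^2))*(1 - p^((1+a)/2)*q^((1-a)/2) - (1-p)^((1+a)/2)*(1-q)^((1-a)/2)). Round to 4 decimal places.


Amari alpha-divergence:
D = (4/(1-alpha^2))*(1 - p^((1+a)/2)*q^((1-a)/2) - (1-p)^((1+a)/2)*(1-q)^((1-a)/2)).
alpha = -3.0, p = 0.3, q = 0.35.
e1 = (1+alpha)/2 = -1.0, e2 = (1-alpha)/2 = 2.0.
t1 = p^e1 * q^e2 = 0.3^-1.0 * 0.35^2.0 = 0.408333.
t2 = (1-p)^e1 * (1-q)^e2 = 0.7^-1.0 * 0.65^2.0 = 0.603571.
4/(1-alpha^2) = -0.5.
D = -0.5*(1 - 0.408333 - 0.603571) = 0.0060

0.0060


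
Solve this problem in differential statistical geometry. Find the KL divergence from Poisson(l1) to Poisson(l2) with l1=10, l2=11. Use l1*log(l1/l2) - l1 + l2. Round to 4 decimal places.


KL divergence for Poisson:
KL = l1*log(l1/l2) - l1 + l2.
l1 = 10, l2 = 11.
log(10/11) = -0.09531.
l1*log(l1/l2) = 10 * -0.09531 = -0.953102.
KL = -0.953102 - 10 + 11 = 0.0469

0.0469


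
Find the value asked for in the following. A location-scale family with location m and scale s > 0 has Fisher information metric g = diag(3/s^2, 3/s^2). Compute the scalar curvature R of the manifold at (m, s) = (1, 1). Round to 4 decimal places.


The metric has the form g = (A dm^2 + B ds^2)/s^2 with A = 3, B = 3.
Substitute u = sqrt(A/B)*m: g = B*(du^2 + ds^2)/s^2, i.e. B times the
Poincare upper half-plane metric, which has constant Gaussian curvature -1.
Scaling a 2D metric by a constant c divides the Gaussian curvature by c,
so K = -1/B = -1/(3) = -0.3333 everywhere (the point (m, s) = (1, 1) is irrelevant:
the curvature is constant).
Scalar curvature in dimension 2: R = 2K = -2/(3) = -0.6667.

-0.6667


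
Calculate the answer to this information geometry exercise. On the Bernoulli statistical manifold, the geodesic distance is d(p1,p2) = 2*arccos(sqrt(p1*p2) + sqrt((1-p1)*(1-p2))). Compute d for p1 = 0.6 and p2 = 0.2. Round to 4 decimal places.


Geodesic distance on Bernoulli manifold:
d(p1,p2) = 2*arccos(sqrt(p1*p2) + sqrt((1-p1)*(1-p2))).
sqrt(p1*p2) = sqrt(0.6*0.2) = 0.34641.
sqrt((1-p1)*(1-p2)) = sqrt(0.4*0.8) = 0.565685.
arg = 0.34641 + 0.565685 = 0.912096.
d = 2*arccos(0.912096) = 0.8449

0.8449


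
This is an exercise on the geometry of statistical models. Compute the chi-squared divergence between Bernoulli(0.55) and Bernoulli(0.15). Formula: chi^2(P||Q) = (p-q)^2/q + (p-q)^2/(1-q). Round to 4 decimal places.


Chi-squared divergence between Bernoulli distributions:
chi^2 = (p-q)^2/q + (p-q)^2/(1-q).
p = 0.55, q = 0.15, p-q = 0.4.
(p-q)^2 = 0.16.
term1 = 0.16/0.15 = 1.066667.
term2 = 0.16/0.85 = 0.188235.
chi^2 = 1.066667 + 0.188235 = 1.2549

1.2549


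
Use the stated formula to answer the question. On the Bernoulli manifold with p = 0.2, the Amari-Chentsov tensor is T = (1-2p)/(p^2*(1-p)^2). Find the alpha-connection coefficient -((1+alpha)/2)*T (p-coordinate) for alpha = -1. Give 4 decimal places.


Skewness (Amari-Chentsov) tensor: T = (1-2p)/(p^2*(1-p)^2).
p = 0.2, 1-2p = 0.6, p^2 = 0.04, (1-p)^2 = 0.64.
T = 0.6/(0.04 * 0.64) = 23.4375.
In the p-coordinate, Gamma^(alpha) = Gamma^(0) - (alpha/2)*T with Gamma^(0) = (1/2)*g'(p) = -T/2,
so Gamma^(alpha) = -((1+alpha)/2)*T.
alpha = -1, -(1+alpha)/2 = 0.0.
Gamma = 0.0 * 23.4375 = 0.0000

0.0000


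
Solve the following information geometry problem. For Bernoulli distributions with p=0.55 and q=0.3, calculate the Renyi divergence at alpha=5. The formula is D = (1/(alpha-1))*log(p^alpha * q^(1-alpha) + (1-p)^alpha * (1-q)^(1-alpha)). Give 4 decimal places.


Renyi divergence of order alpha between Bernoulli distributions:
D = (1/(alpha-1))*log(p^alpha * q^(1-alpha) + (1-p)^alpha * (1-q)^(1-alpha)).
alpha = 5, p = 0.55, q = 0.3.
p^alpha * q^(1-alpha) = 0.55^5 * 0.3^-4 = 6.213387.
(1-p)^alpha * (1-q)^(1-alpha) = 0.45^5 * 0.7^-4 = 0.076855.
sum = 6.213387 + 0.076855 = 6.290242.
D = (1/4)*log(6.290242) = 0.4597

0.4597


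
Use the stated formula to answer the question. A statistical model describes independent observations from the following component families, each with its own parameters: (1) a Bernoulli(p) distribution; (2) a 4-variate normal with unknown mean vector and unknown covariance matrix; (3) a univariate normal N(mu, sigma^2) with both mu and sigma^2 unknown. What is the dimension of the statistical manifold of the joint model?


The dimension of a statistical manifold equals the number of free
(independent) real parameters of the model. For a product of independent
blocks the parameter counts add.
- Bernoulli (p): 1.
- 4-variate normal: 4 (mean) + 4*5/2 = 10 (symmetric covariance) = 14.
- normal (mu, sigma^2): 2.
Total = 1 + 14 + 2 = 17.
Dimension = 17

17


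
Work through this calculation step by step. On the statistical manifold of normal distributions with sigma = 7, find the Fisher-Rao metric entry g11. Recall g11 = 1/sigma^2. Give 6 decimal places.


For the 2-parameter normal family, the Fisher metric has:
  g11 = 1/sigma^2, g22 = 2/sigma^2.
sigma = 7, sigma^2 = 49.
g11 = 0.020408

0.020408


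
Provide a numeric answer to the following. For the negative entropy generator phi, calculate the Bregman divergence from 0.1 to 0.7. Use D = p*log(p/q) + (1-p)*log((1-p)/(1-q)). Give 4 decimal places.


Bregman divergence with negative entropy generator:
D = p*log(p/q) + (1-p)*log((1-p)/(1-q)).
p = 0.1, q = 0.7.
p*log(p/q) = 0.1*log(0.1/0.7) = -0.194591.
(1-p)*log((1-p)/(1-q)) = 0.9*log(0.9/0.3) = 0.988751.
D = -0.194591 + 0.988751 = 0.7942

0.7942


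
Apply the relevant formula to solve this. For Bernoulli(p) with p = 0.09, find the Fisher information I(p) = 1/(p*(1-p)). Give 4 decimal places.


For Bernoulli(p), Fisher information is I(p) = 1/(p*(1-p)).
p = 0.09, 1-p = 0.91.
p*(1-p) = 0.0819.
I(p) = 1/0.0819 = 12.2100

12.2100


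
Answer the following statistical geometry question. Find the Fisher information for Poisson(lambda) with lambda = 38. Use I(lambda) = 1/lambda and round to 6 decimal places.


Fisher information for Poisson: I(lambda) = 1/lambda.
lambda = 38.
I(lambda) = 1/38 = 0.026316

0.026316


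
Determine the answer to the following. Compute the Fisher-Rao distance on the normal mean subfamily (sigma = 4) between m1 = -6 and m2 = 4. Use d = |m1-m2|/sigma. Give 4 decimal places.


On the fixed-variance normal subfamily, geodesic distance = |m1-m2|/sigma.
|-6 - 4| = 10.
sigma = 4.
d = 10/4 = 2.5000

2.5000


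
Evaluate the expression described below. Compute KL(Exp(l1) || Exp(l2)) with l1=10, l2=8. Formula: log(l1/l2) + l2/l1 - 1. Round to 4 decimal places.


KL divergence for exponential family:
KL = log(l1/l2) + l2/l1 - 1.
log(10/8) = 0.223144.
8/10 = 0.8.
KL = 0.223144 + 0.8 - 1 = 0.0231

0.0231


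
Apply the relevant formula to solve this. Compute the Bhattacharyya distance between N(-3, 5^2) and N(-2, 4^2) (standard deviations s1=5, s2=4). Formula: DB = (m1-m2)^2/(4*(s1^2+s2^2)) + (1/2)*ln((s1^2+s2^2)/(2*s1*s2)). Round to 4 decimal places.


Bhattacharyya distance between two Gaussians:
DB = (m1-m2)^2/(4*(s1^2+s2^2)) + (1/2)*ln((s1^2+s2^2)/(2*s1*s2)).
(m1-m2)^2 = (-1)^2 = 1.
s1^2+s2^2 = 25 + 16 = 41.
term1 = 1/164 = 0.006098.
term2 = 0.5*ln(41/40.0) = 0.012346.
DB = 0.006098 + 0.012346 = 0.0184

0.0184


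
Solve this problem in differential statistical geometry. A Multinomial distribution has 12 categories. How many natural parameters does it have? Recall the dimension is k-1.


Exponential family dimension calculation:
For Multinomial with k=12 categories, dim = k-1 = 11.

11


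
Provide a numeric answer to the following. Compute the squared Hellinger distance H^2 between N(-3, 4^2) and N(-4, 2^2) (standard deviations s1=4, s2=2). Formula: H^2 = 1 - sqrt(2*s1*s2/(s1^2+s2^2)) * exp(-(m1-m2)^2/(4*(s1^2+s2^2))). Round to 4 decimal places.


Squared Hellinger distance for Gaussians:
H^2 = 1 - sqrt(2*s1*s2/(s1^2+s2^2)) * exp(-(m1-m2)^2/(4*(s1^2+s2^2))).
s1^2 = 16, s2^2 = 4, s1^2+s2^2 = 20.
sqrt(2*4*2/(20)) = 0.894427.
(m1-m2)^2 = (1)^2 = 1.
exp(-1/(4*20)) = exp(-0.0125) = 0.987578.
H^2 = 1 - 0.894427*0.987578 = 0.1167

0.1167


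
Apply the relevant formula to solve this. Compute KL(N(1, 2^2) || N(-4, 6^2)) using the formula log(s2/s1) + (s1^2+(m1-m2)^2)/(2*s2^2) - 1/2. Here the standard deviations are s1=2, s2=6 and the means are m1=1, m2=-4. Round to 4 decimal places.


KL divergence between normal distributions:
KL = log(s2/s1) + (s1^2 + (m1-m2)^2)/(2*s2^2) - 1/2.
log(6/2) = 1.098612.
(2^2 + (1--4)^2)/(2*6^2) = (4 + 25)/72 = 0.402778.
KL = 1.098612 + 0.402778 - 0.5 = 1.0014

1.0014


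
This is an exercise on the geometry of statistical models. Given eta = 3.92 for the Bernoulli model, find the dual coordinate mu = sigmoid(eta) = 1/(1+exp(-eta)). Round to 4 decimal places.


Dual coordinate (expectation parameter) for Bernoulli:
mu = 1/(1+exp(-eta)).
eta = 3.92.
exp(-eta) = exp(-3.92) = 0.019841.
mu = 1/(1+0.019841) = 0.9805

0.9805


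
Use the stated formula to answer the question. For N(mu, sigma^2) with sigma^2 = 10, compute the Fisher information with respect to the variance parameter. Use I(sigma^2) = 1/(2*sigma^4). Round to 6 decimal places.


Fisher information for variance: I(sigma^2) = 1/(2*sigma^4).
sigma^2 = 10, so sigma^4 = 100.
I = 1/(2*100) = 1/200 = 0.005000

0.005000


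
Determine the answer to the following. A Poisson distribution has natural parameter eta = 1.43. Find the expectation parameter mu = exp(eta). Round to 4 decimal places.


Expectation parameter for Poisson exponential family:
mu = exp(eta).
eta = 1.43.
mu = exp(1.43) = 4.1787

4.1787


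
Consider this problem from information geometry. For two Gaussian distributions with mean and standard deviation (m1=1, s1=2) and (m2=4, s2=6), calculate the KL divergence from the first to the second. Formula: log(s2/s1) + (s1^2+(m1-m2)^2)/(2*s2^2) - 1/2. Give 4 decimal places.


KL divergence between normal distributions:
KL = log(s2/s1) + (s1^2 + (m1-m2)^2)/(2*s2^2) - 1/2.
log(6/2) = 1.098612.
(2^2 + (1-4)^2)/(2*6^2) = (4 + 9)/72 = 0.180556.
KL = 1.098612 + 0.180556 - 0.5 = 0.7792

0.7792


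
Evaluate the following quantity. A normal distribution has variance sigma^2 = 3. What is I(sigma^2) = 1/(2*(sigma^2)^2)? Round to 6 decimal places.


Fisher information for variance: I(sigma^2) = 1/(2*sigma^4).
sigma^2 = 3, so sigma^4 = 9.
I = 1/(2*9) = 1/18 = 0.055556

0.055556


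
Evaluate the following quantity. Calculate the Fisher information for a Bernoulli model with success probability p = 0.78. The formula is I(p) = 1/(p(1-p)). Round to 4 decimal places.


For Bernoulli(p), Fisher information is I(p) = 1/(p*(1-p)).
p = 0.78, 1-p = 0.22.
p*(1-p) = 0.1716.
I(p) = 1/0.1716 = 5.8275

5.8275


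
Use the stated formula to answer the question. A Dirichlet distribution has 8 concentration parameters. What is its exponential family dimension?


Exponential family dimension calculation:
Dirichlet with 8 components has 8 natural parameters.

8


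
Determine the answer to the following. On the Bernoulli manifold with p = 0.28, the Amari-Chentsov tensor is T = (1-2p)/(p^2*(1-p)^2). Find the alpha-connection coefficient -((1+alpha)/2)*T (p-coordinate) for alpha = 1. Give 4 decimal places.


Skewness (Amari-Chentsov) tensor: T = (1-2p)/(p^2*(1-p)^2).
p = 0.28, 1-2p = 0.44, p^2 = 0.0784, (1-p)^2 = 0.5184.
T = 0.44/(0.0784 * 0.5184) = 10.82609.
In the p-coordinate, Gamma^(alpha) = Gamma^(0) - (alpha/2)*T with Gamma^(0) = (1/2)*g'(p) = -T/2,
so Gamma^(alpha) = -((1+alpha)/2)*T.
alpha = 1, -(1+alpha)/2 = -1.0.
Gamma = -1.0 * 10.82609 = -10.8261

-10.8261


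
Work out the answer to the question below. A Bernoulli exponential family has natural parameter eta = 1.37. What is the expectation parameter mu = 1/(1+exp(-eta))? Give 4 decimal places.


Dual coordinate (expectation parameter) for Bernoulli:
mu = 1/(1+exp(-eta)).
eta = 1.37.
exp(-eta) = exp(-1.37) = 0.254107.
mu = 1/(1+0.254107) = 0.7974

0.7974


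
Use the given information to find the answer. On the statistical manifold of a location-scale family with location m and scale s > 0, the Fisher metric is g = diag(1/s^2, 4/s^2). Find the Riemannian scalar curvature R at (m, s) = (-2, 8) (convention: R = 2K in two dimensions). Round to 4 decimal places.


The metric has the form g = (A dm^2 + B ds^2)/s^2 with A = 1, B = 4.
Substitute u = sqrt(A/B)*m: g = B*(du^2 + ds^2)/s^2, i.e. B times the
Poincare upper half-plane metric, which has constant Gaussian curvature -1.
Scaling a 2D metric by a constant c divides the Gaussian curvature by c,
so K = -1/B = -1/(4) = -0.2500 everywhere (the point (m, s) = (-2, 8) is irrelevant:
the curvature is constant).
Scalar curvature in dimension 2: R = 2K = -2/(4) = -0.5000.

-0.5000


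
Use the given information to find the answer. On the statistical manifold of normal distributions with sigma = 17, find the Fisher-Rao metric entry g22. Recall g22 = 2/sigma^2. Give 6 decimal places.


For the 2-parameter normal family, the Fisher metric has:
  g11 = 1/sigma^2, g22 = 2/sigma^2.
sigma = 17, sigma^2 = 289.
g22 = 0.006920

0.006920


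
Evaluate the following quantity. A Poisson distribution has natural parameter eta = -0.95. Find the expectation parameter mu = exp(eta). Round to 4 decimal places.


Expectation parameter for Poisson exponential family:
mu = exp(eta).
eta = -0.95.
mu = exp(-0.95) = 0.3867

0.3867


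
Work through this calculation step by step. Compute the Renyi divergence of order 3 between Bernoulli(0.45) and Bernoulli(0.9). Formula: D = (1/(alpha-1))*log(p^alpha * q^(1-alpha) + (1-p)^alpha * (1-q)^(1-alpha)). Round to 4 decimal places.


Renyi divergence of order alpha between Bernoulli distributions:
D = (1/(alpha-1))*log(p^alpha * q^(1-alpha) + (1-p)^alpha * (1-q)^(1-alpha)).
alpha = 3, p = 0.45, q = 0.9.
p^alpha * q^(1-alpha) = 0.45^3 * 0.9^-2 = 0.1125.
(1-p)^alpha * (1-q)^(1-alpha) = 0.55^3 * 0.1^-2 = 16.6375.
sum = 0.1125 + 16.6375 = 16.75.
D = (1/2)*log(16.75) = 1.4092

1.4092


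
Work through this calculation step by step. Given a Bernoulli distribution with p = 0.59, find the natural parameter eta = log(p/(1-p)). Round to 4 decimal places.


Natural parameter for Bernoulli: eta = log(p/(1-p)).
p = 0.59, 1-p = 0.41.
p/(1-p) = 1.439024.
eta = log(1.439024) = 0.3640

0.3640


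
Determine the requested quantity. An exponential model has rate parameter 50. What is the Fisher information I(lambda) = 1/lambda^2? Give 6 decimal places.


Fisher information for exponential: I(lambda) = 1/lambda^2.
lambda = 50, lambda^2 = 2500.
I = 1/2500 = 0.000400

0.000400


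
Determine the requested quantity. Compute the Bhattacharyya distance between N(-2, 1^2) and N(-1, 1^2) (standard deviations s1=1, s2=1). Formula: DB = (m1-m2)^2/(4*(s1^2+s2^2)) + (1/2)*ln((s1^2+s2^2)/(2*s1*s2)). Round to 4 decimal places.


Bhattacharyya distance between two Gaussians:
DB = (m1-m2)^2/(4*(s1^2+s2^2)) + (1/2)*ln((s1^2+s2^2)/(2*s1*s2)).
(m1-m2)^2 = (-1)^2 = 1.
s1^2+s2^2 = 1 + 1 = 2.
term1 = 1/8 = 0.125.
term2 = 0.5*ln(2/2.0) = 0.0.
DB = 0.125 + 0.0 = 0.1250

0.1250


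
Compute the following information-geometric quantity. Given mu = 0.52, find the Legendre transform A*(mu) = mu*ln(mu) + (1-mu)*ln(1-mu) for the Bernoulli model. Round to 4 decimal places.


Legendre transform for Bernoulli:
A*(mu) = mu*log(mu) + (1-mu)*log(1-mu).
mu = 0.52, 1-mu = 0.48.
mu*log(mu) = 0.52*log(0.52) = -0.340042.
(1-mu)*log(1-mu) = 0.48*log(0.48) = -0.352305.
A* = -0.340042 + -0.352305 = -0.6923

-0.6923


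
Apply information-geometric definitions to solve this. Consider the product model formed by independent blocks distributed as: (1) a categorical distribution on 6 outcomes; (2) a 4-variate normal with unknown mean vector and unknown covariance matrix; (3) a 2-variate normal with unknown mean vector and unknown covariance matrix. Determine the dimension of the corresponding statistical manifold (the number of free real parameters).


The dimension of a statistical manifold equals the number of free
(independent) real parameters of the model. For a product of independent
blocks the parameter counts add.
- categorical on 6 outcomes (probabilities sum to 1): 6-1 = 5.
- 4-variate normal: 4 (mean) + 4*5/2 = 10 (symmetric covariance) = 14.
- 2-variate normal: 2 (mean) + 2*3/2 = 3 (symmetric covariance) = 5.
Total = 5 + 14 + 5 = 24.
Dimension = 24

24


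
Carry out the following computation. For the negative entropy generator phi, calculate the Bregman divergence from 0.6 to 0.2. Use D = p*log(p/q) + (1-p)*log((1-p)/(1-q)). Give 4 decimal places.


Bregman divergence with negative entropy generator:
D = p*log(p/q) + (1-p)*log((1-p)/(1-q)).
p = 0.6, q = 0.2.
p*log(p/q) = 0.6*log(0.6/0.2) = 0.659167.
(1-p)*log((1-p)/(1-q)) = 0.4*log(0.4/0.8) = -0.277259.
D = 0.659167 + -0.277259 = 0.3819

0.3819


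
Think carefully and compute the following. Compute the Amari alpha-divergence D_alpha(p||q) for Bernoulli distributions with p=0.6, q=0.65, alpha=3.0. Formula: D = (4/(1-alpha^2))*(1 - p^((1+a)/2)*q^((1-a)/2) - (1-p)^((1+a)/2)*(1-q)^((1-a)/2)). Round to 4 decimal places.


Amari alpha-divergence:
D = (4/(1-alpha^2))*(1 - p^((1+a)/2)*q^((1-a)/2) - (1-p)^((1+a)/2)*(1-q)^((1-a)/2)).
alpha = 3.0, p = 0.6, q = 0.65.
e1 = (1+alpha)/2 = 2.0, e2 = (1-alpha)/2 = -1.0.
t1 = p^e1 * q^e2 = 0.6^2.0 * 0.65^-1.0 = 0.553846.
t2 = (1-p)^e1 * (1-q)^e2 = 0.4^2.0 * 0.35^-1.0 = 0.457143.
4/(1-alpha^2) = -0.5.
D = -0.5*(1 - 0.553846 - 0.457143) = 0.0055

0.0055


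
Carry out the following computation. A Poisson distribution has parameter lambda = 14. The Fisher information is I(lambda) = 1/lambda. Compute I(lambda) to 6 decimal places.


Fisher information for Poisson: I(lambda) = 1/lambda.
lambda = 14.
I(lambda) = 1/14 = 0.071429

0.071429


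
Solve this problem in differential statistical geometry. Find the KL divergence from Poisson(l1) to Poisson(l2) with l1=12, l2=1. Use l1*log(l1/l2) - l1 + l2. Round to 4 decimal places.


KL divergence for Poisson:
KL = l1*log(l1/l2) - l1 + l2.
l1 = 12, l2 = 1.
log(12/1) = 2.484907.
l1*log(l1/l2) = 12 * 2.484907 = 29.81888.
KL = 29.81888 - 12 + 1 = 18.8189

18.8189


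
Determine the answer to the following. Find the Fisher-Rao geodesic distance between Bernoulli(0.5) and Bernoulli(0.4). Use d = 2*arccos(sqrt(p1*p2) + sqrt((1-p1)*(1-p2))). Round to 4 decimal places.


Geodesic distance on Bernoulli manifold:
d(p1,p2) = 2*arccos(sqrt(p1*p2) + sqrt((1-p1)*(1-p2))).
sqrt(p1*p2) = sqrt(0.5*0.4) = 0.447214.
sqrt((1-p1)*(1-p2)) = sqrt(0.5*0.6) = 0.547723.
arg = 0.447214 + 0.547723 = 0.994936.
d = 2*arccos(0.994936) = 0.2014

0.2014


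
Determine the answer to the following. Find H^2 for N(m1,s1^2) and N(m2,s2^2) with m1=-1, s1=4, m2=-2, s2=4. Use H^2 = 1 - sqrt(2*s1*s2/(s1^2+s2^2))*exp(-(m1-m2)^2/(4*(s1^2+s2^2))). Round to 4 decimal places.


Squared Hellinger distance for Gaussians:
H^2 = 1 - sqrt(2*s1*s2/(s1^2+s2^2)) * exp(-(m1-m2)^2/(4*(s1^2+s2^2))).
s1^2 = 16, s2^2 = 16, s1^2+s2^2 = 32.
sqrt(2*4*4/(32)) = 1.0.
(m1-m2)^2 = (1)^2 = 1.
exp(-1/(4*32)) = exp(-0.007812) = 0.992218.
H^2 = 1 - 1.0*0.992218 = 0.0078

0.0078


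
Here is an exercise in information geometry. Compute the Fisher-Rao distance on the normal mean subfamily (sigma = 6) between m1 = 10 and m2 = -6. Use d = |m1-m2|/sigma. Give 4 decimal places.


On the fixed-variance normal subfamily, geodesic distance = |m1-m2|/sigma.
|10 - -6| = 16.
sigma = 6.
d = 16/6 = 2.6667

2.6667


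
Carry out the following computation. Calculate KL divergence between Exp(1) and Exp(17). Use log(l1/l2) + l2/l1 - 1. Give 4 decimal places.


KL divergence for exponential family:
KL = log(l1/l2) + l2/l1 - 1.
log(1/17) = -2.833213.
17/1 = 17.0.
KL = -2.833213 + 17.0 - 1 = 13.1668

13.1668


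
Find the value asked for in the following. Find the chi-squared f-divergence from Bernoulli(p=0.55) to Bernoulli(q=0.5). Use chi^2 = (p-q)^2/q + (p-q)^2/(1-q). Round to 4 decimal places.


Chi-squared divergence between Bernoulli distributions:
chi^2 = (p-q)^2/q + (p-q)^2/(1-q).
p = 0.55, q = 0.5, p-q = 0.05.
(p-q)^2 = 0.0025.
term1 = 0.0025/0.5 = 0.005.
term2 = 0.0025/0.5 = 0.005.
chi^2 = 0.005 + 0.005 = 0.0100

0.0100


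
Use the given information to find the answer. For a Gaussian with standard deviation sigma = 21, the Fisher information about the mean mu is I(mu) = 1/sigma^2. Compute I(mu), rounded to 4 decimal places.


The Fisher information for the mean of a normal distribution is I(mu) = 1/sigma^2.
sigma = 21, so sigma^2 = 441.
I(mu) = 1/441 = 0.0023

0.0023


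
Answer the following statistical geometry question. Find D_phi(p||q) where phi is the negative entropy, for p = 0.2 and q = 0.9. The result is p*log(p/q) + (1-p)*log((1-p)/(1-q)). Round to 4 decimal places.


Bregman divergence with negative entropy generator:
D = p*log(p/q) + (1-p)*log((1-p)/(1-q)).
p = 0.2, q = 0.9.
p*log(p/q) = 0.2*log(0.2/0.9) = -0.300815.
(1-p)*log((1-p)/(1-q)) = 0.8*log(0.8/0.1) = 1.663553.
D = -0.300815 + 1.663553 = 1.3627

1.3627


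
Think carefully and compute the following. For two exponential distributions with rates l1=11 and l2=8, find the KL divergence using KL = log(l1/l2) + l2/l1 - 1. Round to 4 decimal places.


KL divergence for exponential family:
KL = log(l1/l2) + l2/l1 - 1.
log(11/8) = 0.318454.
8/11 = 0.727273.
KL = 0.318454 + 0.727273 - 1 = 0.0457

0.0457


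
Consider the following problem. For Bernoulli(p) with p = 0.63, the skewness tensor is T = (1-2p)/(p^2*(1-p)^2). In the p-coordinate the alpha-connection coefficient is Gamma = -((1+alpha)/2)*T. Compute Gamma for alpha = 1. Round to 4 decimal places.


Skewness (Amari-Chentsov) tensor: T = (1-2p)/(p^2*(1-p)^2).
p = 0.63, 1-2p = -0.26, p^2 = 0.3969, (1-p)^2 = 0.1369.
T = -0.26/(0.3969 * 0.1369) = -4.785076.
In the p-coordinate, Gamma^(alpha) = Gamma^(0) - (alpha/2)*T with Gamma^(0) = (1/2)*g'(p) = -T/2,
so Gamma^(alpha) = -((1+alpha)/2)*T.
alpha = 1, -(1+alpha)/2 = -1.0.
Gamma = -1.0 * -4.785076 = 4.7851

4.7851


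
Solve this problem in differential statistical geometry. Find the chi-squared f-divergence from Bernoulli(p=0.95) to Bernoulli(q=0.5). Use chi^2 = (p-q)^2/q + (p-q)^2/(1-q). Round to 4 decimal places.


Chi-squared divergence between Bernoulli distributions:
chi^2 = (p-q)^2/q + (p-q)^2/(1-q).
p = 0.95, q = 0.5, p-q = 0.45.
(p-q)^2 = 0.2025.
term1 = 0.2025/0.5 = 0.405.
term2 = 0.2025/0.5 = 0.405.
chi^2 = 0.405 + 0.405 = 0.8100

0.8100


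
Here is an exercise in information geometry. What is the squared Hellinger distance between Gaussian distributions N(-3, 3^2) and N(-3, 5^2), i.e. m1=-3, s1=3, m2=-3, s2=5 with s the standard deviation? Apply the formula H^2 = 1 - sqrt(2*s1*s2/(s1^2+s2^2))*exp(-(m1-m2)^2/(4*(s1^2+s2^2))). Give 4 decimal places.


Squared Hellinger distance for Gaussians:
H^2 = 1 - sqrt(2*s1*s2/(s1^2+s2^2)) * exp(-(m1-m2)^2/(4*(s1^2+s2^2))).
s1^2 = 9, s2^2 = 25, s1^2+s2^2 = 34.
sqrt(2*3*5/(34)) = 0.939336.
(m1-m2)^2 = (0)^2 = 0.
exp(-0/(4*34)) = exp(0.0) = 1.0.
H^2 = 1 - 0.939336*1.0 = 0.0607

0.0607


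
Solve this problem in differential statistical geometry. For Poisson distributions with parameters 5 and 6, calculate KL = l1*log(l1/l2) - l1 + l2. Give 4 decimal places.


KL divergence for Poisson:
KL = l1*log(l1/l2) - l1 + l2.
l1 = 5, l2 = 6.
log(5/6) = -0.182322.
l1*log(l1/l2) = 5 * -0.182322 = -0.911608.
KL = -0.911608 - 5 + 6 = 0.0884

0.0884


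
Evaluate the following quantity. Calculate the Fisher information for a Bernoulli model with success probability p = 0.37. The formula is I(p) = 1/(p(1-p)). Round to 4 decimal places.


For Bernoulli(p), Fisher information is I(p) = 1/(p*(1-p)).
p = 0.37, 1-p = 0.63.
p*(1-p) = 0.2331.
I(p) = 1/0.2331 = 4.2900

4.2900


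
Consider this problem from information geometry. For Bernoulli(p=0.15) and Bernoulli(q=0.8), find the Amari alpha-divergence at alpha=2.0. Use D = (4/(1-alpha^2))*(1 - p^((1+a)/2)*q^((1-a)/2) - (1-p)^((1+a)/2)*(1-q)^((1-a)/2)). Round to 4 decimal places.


Amari alpha-divergence:
D = (4/(1-alpha^2))*(1 - p^((1+a)/2)*q^((1-a)/2) - (1-p)^((1+a)/2)*(1-q)^((1-a)/2)).
alpha = 2.0, p = 0.15, q = 0.8.
e1 = (1+alpha)/2 = 1.5, e2 = (1-alpha)/2 = -0.5.
t1 = p^e1 * q^e2 = 0.15^1.5 * 0.8^-0.5 = 0.064952.
t2 = (1-p)^e1 * (1-q)^e2 = 0.85^1.5 * 0.2^-0.5 = 1.75232.
4/(1-alpha^2) = -1.333333.
D = -1.333333*(1 - 0.064952 - 1.75232) = 1.0897

1.0897


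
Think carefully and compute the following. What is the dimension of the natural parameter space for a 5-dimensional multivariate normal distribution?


Exponential family dimension calculation:
For 5-dim MVN: mean has 5 params, covariance has 5*6/2 = 15 unique entries.
Total dim = 5 + 15 = 20.

20


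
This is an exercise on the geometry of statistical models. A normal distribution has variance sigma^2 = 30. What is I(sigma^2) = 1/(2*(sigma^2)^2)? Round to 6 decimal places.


Fisher information for variance: I(sigma^2) = 1/(2*sigma^4).
sigma^2 = 30, so sigma^4 = 900.
I = 1/(2*900) = 1/1800 = 0.000556

0.000556


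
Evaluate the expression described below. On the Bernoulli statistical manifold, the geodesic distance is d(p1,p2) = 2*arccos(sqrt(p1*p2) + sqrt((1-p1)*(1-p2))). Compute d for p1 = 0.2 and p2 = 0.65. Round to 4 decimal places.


Geodesic distance on Bernoulli manifold:
d(p1,p2) = 2*arccos(sqrt(p1*p2) + sqrt((1-p1)*(1-p2))).
sqrt(p1*p2) = sqrt(0.2*0.65) = 0.360555.
sqrt((1-p1)*(1-p2)) = sqrt(0.8*0.35) = 0.52915.
arg = 0.360555 + 0.52915 = 0.889705.
d = 2*arccos(0.889705) = 0.9482

0.9482


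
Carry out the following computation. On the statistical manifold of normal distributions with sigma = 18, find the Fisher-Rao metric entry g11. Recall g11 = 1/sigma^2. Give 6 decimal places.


For the 2-parameter normal family, the Fisher metric has:
  g11 = 1/sigma^2, g22 = 2/sigma^2.
sigma = 18, sigma^2 = 324.
g11 = 0.003086

0.003086


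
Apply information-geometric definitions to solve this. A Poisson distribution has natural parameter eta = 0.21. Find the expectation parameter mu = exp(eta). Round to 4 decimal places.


Expectation parameter for Poisson exponential family:
mu = exp(eta).
eta = 0.21.
mu = exp(0.21) = 1.2337

1.2337


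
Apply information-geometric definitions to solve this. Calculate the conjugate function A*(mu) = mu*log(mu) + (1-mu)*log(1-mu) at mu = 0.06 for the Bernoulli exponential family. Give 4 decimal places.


Legendre transform for Bernoulli:
A*(mu) = mu*log(mu) + (1-mu)*log(1-mu).
mu = 0.06, 1-mu = 0.94.
mu*log(mu) = 0.06*log(0.06) = -0.168805.
(1-mu)*log(1-mu) = 0.94*log(0.94) = -0.058163.
A* = -0.168805 + -0.058163 = -0.2270

-0.2270


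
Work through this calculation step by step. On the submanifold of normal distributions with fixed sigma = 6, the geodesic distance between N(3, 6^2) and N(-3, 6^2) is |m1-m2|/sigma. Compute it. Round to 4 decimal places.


On the fixed-variance normal subfamily, geodesic distance = |m1-m2|/sigma.
|3 - -3| = 6.
sigma = 6.
d = 6/6 = 1.0000

1.0000


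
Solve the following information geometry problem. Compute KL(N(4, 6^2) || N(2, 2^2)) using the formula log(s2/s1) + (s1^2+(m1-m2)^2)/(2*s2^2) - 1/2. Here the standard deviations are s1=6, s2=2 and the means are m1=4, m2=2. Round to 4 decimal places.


KL divergence between normal distributions:
KL = log(s2/s1) + (s1^2 + (m1-m2)^2)/(2*s2^2) - 1/2.
log(2/6) = -1.098612.
(6^2 + (4-2)^2)/(2*2^2) = (36 + 4)/8 = 5.0.
KL = -1.098612 + 5.0 - 0.5 = 3.4014

3.4014


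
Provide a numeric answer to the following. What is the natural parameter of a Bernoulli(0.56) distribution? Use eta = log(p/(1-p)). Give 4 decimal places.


Natural parameter for Bernoulli: eta = log(p/(1-p)).
p = 0.56, 1-p = 0.44.
p/(1-p) = 1.272727.
eta = log(1.272727) = 0.2412

0.2412


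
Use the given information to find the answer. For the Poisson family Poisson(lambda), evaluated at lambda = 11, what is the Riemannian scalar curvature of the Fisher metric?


This family has a single free parameter, so its statistical manifold
is 1-dimensional. The Riemann curvature tensor of any 1-dimensional
Riemannian manifold vanishes identically, so R = 0.

0


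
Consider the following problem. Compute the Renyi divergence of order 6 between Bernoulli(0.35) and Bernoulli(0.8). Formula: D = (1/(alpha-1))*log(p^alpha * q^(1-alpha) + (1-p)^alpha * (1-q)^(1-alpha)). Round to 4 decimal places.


Renyi divergence of order alpha between Bernoulli distributions:
D = (1/(alpha-1))*log(p^alpha * q^(1-alpha) + (1-p)^alpha * (1-q)^(1-alpha)).
alpha = 6, p = 0.35, q = 0.8.
p^alpha * q^(1-alpha) = 0.35^6 * 0.8^-5 = 0.00561.
(1-p)^alpha * (1-q)^(1-alpha) = 0.65^6 * 0.2^-5 = 235.684033.
sum = 0.00561 + 235.684033 = 235.689643.
D = (1/5)*log(235.689643) = 1.0925

1.0925


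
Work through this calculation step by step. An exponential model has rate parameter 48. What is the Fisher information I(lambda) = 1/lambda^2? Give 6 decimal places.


Fisher information for exponential: I(lambda) = 1/lambda^2.
lambda = 48, lambda^2 = 2304.
I = 1/2304 = 0.000434

0.000434


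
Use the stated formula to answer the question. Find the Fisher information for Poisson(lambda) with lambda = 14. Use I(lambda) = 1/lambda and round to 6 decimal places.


Fisher information for Poisson: I(lambda) = 1/lambda.
lambda = 14.
I(lambda) = 1/14 = 0.071429

0.071429


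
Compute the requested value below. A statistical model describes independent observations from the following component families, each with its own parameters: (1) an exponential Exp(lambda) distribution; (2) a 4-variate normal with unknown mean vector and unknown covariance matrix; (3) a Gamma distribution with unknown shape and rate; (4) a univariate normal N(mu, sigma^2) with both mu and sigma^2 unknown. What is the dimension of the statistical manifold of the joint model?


The dimension of a statistical manifold equals the number of free
(independent) real parameters of the model. For a product of independent
blocks the parameter counts add.
- exponential (lambda): 1.
- 4-variate normal: 4 (mean) + 4*5/2 = 10 (symmetric covariance) = 14.
- Gamma (shape, rate): 2.
- normal (mu, sigma^2): 2.
Total = 1 + 14 + 2 + 2 = 19.
Dimension = 19

19


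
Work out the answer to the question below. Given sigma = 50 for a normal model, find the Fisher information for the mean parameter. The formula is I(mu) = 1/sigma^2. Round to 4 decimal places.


The Fisher information for the mean of a normal distribution is I(mu) = 1/sigma^2.
sigma = 50, so sigma^2 = 2500.
I(mu) = 1/2500 = 0.0004

0.0004


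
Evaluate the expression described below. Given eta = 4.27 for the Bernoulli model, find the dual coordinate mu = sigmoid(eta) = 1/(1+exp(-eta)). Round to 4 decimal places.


Dual coordinate (expectation parameter) for Bernoulli:
mu = 1/(1+exp(-eta)).
eta = 4.27.
exp(-eta) = exp(-4.27) = 0.013982.
mu = 1/(1+0.013982) = 0.9862

0.9862


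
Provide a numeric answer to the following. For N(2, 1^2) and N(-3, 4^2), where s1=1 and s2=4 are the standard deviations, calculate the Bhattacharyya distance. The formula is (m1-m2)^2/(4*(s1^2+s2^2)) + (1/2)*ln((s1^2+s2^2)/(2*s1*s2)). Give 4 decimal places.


Bhattacharyya distance between two Gaussians:
DB = (m1-m2)^2/(4*(s1^2+s2^2)) + (1/2)*ln((s1^2+s2^2)/(2*s1*s2)).
(m1-m2)^2 = (5)^2 = 25.
s1^2+s2^2 = 1 + 16 = 17.
term1 = 25/68 = 0.367647.
term2 = 0.5*ln(17/8.0) = 0.376886.
DB = 0.367647 + 0.376886 = 0.7445

0.7445


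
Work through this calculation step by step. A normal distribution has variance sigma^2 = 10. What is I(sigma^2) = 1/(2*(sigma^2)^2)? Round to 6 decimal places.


Fisher information for variance: I(sigma^2) = 1/(2*sigma^4).
sigma^2 = 10, so sigma^4 = 100.
I = 1/(2*100) = 1/200 = 0.005000

0.005000


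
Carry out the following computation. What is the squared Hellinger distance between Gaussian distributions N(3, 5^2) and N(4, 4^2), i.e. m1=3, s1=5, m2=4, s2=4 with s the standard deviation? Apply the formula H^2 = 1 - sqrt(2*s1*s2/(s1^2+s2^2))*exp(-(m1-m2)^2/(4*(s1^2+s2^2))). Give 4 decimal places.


Squared Hellinger distance for Gaussians:
H^2 = 1 - sqrt(2*s1*s2/(s1^2+s2^2)) * exp(-(m1-m2)^2/(4*(s1^2+s2^2))).
s1^2 = 25, s2^2 = 16, s1^2+s2^2 = 41.
sqrt(2*5*4/(41)) = 0.98773.
(m1-m2)^2 = (-1)^2 = 1.
exp(-1/(4*41)) = exp(-0.006098) = 0.993921.
H^2 = 1 - 0.98773*0.993921 = 0.0183

0.0183


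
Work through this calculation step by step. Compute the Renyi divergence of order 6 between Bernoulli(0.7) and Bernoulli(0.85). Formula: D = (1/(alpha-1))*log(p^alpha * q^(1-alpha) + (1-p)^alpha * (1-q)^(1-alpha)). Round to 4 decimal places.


Renyi divergence of order alpha between Bernoulli distributions:
D = (1/(alpha-1))*log(p^alpha * q^(1-alpha) + (1-p)^alpha * (1-q)^(1-alpha)).
alpha = 6, p = 0.7, q = 0.85.
p^alpha * q^(1-alpha) = 0.7^6 * 0.85^-5 = 0.265151.
(1-p)^alpha * (1-q)^(1-alpha) = 0.3^6 * 0.15^-5 = 9.6.
sum = 0.265151 + 9.6 = 9.865151.
D = (1/5)*log(9.865151) = 0.4578

0.4578


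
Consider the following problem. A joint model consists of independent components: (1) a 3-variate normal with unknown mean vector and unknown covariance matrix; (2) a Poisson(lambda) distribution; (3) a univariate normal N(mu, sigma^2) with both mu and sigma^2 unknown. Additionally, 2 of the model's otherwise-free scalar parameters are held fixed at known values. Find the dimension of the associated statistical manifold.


The dimension of a statistical manifold equals the number of free
(independent) real parameters of the model. For a product of independent
blocks the parameter counts add.
- 3-variate normal: 3 (mean) + 3*4/2 = 6 (symmetric covariance) = 9.
- Poisson (lambda): 1.
- normal (mu, sigma^2): 2.
Total = 9 + 1 + 2 = 12.
2 parameter(s) fixed at known values: 12 - 2 = 10.
Dimension = 10

10
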